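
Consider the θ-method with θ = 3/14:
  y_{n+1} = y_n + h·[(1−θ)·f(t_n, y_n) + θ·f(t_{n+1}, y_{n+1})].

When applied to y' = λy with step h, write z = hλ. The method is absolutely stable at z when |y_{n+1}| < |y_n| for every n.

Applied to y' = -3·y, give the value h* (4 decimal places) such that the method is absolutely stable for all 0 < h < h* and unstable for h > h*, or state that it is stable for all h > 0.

Test eqn y'=λy, z=hλ:
  y_{n+1} = y_n + z·[11/14·y_n + 3/14·y_{n+1}] ⇒ (1 − 3/14z)y_{n+1} = (1 + 11/14z)y_n
  R(z) = (1 + 11/14z)/(1 − 3/14z).

Boundary: |R(x)|=1, x<0.
x=-0.49: |R|=0.5566
R=−1: 1+11/14x = −1+3/14x ⇒ -4/7x=2 ⇒ x=2/(-4/7)=-3.5000
Confirm numerically:
  x=-3.444: |R|=0.98159 <1
  x=-3.395: |R|=0.96527 <1
  x=-3.299: |R|=0.93271 <1
  x=-3.045: |R|=0.84266 <1
  x=-4.091: |R|=1.17996 >1
  x=-3.876: |R|=1.11737 >1
So |R|<1 on (-3.5000, 0).

(-3.5000,0); λ=-3 ⇒ h* = (7/2)/3 = 1.1667.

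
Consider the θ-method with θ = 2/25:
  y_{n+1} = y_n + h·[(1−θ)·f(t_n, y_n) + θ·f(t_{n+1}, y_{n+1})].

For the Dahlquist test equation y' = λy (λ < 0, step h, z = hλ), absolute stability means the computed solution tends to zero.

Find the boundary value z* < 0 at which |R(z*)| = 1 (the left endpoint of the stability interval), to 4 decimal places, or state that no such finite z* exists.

left endpoint -2.3810.

On y'=λy, z=hλ:
  y_{n+1} = y_n + z·[23/25·y_n + 2/25·y_{n+1}] ⇒ (1 − 2/25z)y_{n+1} = (1 + 23/25z)y_n
  so R(z) = (1 + 23/25z)/(1 − 2/25z).

Find x<0 with |R(x)|<1.
x=-1.28: |R|=0.1611
R=−1: 1+23/25x = −1+2/25x ⇒ -21/25x=2 ⇒ x=2/(-21/25)=-2.3810
Confirm numerically:
  x=-1.759: |R|=0.54201 <1
  x=-1.391: |R|=0.25171 <1
  x=-1.236: |R|=0.12478 <1
  x=-2.963: |R|=1.39523 >1
  x=-2.731: |R|=1.24132 >1
  x=-2.697: |R|=1.21837 >1
Interval (-2.3810, 0).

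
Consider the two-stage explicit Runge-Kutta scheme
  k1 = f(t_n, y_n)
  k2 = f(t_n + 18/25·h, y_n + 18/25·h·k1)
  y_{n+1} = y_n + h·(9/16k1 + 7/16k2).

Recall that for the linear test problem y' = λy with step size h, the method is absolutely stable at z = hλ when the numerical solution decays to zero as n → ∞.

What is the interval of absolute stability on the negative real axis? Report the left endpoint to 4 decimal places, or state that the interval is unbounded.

Set f=λy, z=hλ:
  k1=λy_n ⇒ h·k1=z·y_n;  k2=λ(1+18/25z)y_n ⇒ h·k2=z(1+18/25z)y_n
  y_{n+1}/y_n = 1 + 9/16z + 7/16z(1+18/25z) = 1 + z + 63/200z²
  R(z) = 1 + z + 63/200z².

Boundary: |R(x)|=1, x<0.
x=-0.4: |R|=0.6504
R=1: x+63/200x²=0 ⇒ x=−200/63=-3.1746; min R=1−1/(4·63/200)=0.2063>−1
Confirm numerically:
  x=-2.555: |R|=0.50133 <1
  x=-1.944: |R|=0.24643 <1
  x=-1.518: |R|=0.20786 <1
  x=-3.408: |R|=1.25056 >1
  x=-3.292: |R|=1.12174 >1
  x=-3.286: |R|=1.11531 >1
Interval (-3.1746, 0).

z∈(-3.1746,0).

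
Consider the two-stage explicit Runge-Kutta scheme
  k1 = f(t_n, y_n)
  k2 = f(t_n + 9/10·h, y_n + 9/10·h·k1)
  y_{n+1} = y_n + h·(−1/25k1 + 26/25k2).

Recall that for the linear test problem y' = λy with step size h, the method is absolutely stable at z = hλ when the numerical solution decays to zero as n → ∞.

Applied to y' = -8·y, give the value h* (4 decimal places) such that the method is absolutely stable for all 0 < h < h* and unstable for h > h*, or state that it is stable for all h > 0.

(-1.0684,0); λ=-8 ⇒ h* = (125/117)/8 = 0.1335.

Set f=λy, z=hλ:
  k1=λy_n ⇒ h·k1=z·y_n;  k2=λ(1+9/10z)y_n ⇒ h·k2=z(1+9/10z)y_n
  y_{n+1}/y_n = 1 − 1/25z + 26/25z(1+9/10z) = 1 + z + 117/125z²
  ⇒ R(z) = 1 + z + 117/125z².

Need |R(x)|<1, x<0.
x=-1.54: |R|=1.6798
R=1: x+117/125x²=0 ⇒ x=−125/117=-1.0684; min R=1−1/(4·117/125)=0.7329>−1
Confirm numerically:
  x=-1.009: |R|=0.94392 <1
  x=-0.933: |R|=0.88178 <1
  x=-0.579: |R|=0.73479 <1
  x=-1.647: |R|=1.89200 >1
  x=-1.553: |R|=1.70445 >1
  x=-1.202: |R|=1.15034 >1
So |R|<1 on (-1.0684, 0).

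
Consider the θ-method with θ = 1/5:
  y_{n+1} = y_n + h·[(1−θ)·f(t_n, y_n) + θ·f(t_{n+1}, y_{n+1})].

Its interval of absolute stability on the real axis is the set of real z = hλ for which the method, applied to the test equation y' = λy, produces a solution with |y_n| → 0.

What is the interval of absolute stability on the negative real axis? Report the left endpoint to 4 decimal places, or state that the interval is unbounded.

(-3.3333, 0).

On y'=λy, z=hλ:
  y_{n+1} = y_n + z·[4/5·y_n + 1/5·y_{n+1}] ⇒ (1 − 1/5z)y_{n+1} = (1 + 4/5z)y_n
  R(z) = (1 + 4/5z)/(1 − 1/5z).

Need |R(x)|<1, x<0.
x=-1.08: |R|=0.1118
R=−1: 1+4/5x = −1+1/5x ⇒ -3/5x=2 ⇒ x=2/(-3/5)=-3.3333
Confirm numerically:
  x=-3.260: |R|=0.97337 <1
  x=-3.226: |R|=0.96086 <1
  x=-3.216: |R|=0.95716 <1
  x=-1.534: |R|=0.17386 <1
  x=-3.810: |R|=1.16232 >1
  x=-3.458: |R|=1.04422 >1
Interval (-3.3333, 0).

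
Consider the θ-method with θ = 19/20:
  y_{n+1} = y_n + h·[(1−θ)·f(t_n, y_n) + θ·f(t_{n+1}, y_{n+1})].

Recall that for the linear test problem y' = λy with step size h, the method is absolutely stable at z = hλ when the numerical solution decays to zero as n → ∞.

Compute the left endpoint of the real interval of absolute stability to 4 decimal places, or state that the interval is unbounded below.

interval (−∞, 0).

On y'=λy, z=hλ:
  y_{n+1} = y_n + z·[1/20·y_n + 19/20·y_{n+1}] ⇒ (1 − 19/20z)y_{n+1} = (1 + 1/20z)y_n
  R(z) = (1 + 1/20z)/(1 − 19/20z).

Solve |R(x)|<1 on ℝ⁻.
x=-0.53: |R|=0.6475
x=-2: |R|=0.3103
x=-10: |R|=0.0476
x=-100: |R|=0.0417
θ=19/20≥1/2 ⇒ |1+1/20x|<|1−19/20x| ∀x<0 ⇒ unbounded interval.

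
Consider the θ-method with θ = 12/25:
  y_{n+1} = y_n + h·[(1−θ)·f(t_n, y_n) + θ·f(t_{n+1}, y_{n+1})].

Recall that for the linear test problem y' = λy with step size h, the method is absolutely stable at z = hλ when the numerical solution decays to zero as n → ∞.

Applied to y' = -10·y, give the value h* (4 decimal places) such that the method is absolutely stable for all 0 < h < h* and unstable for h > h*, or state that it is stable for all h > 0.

(-50.0000,0); λ=-10 ⇒ h* = (50)/10 = 5.0000.

With y'=λy (z=hλ):
  y_{n+1} = y_n + z·[13/25·y_n + 12/25·y_{n+1}] ⇒ (1 − 12/25z)y_{n+1} = (1 + 13/25z)y_n
  ⇒ R(z) = (1 + 13/25z)/(1 − 12/25z).

Solve |R(x)|<1 on ℝ⁻.
x=-0.8: |R|=0.4220
R=−1: 1+13/25x = −1+12/25x ⇒ -1/25x=2 ⇒ x=2/(-1/25)=-50.0000
Confirm numerically:
  x=-32.597: |R|=0.95818 <1
  x=-22.315: |R|=0.90544 <1
  x=-21.909: |R|=0.90243 <1
  x=-21.802: |R|=0.90162 <1
  x=-50.596: |R|=1.00094 >1
  x=-50.463: |R|=1.00073 >1
  x=-50.114: |R|=1.00018 >1
Stable set (-50.0000, 0).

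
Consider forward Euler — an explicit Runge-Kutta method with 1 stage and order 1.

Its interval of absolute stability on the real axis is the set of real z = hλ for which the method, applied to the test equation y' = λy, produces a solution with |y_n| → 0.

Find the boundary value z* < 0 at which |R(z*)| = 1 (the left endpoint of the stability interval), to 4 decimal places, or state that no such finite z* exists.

With y'=λy (z=hλ):
  order 1, 1-stage ⇒ R(z)=1+z
  (e.g. R(-1.72)=-0.72000, |R|=0.72000)

Boundary: |R(x)|=1, x<0.
x=-1.72: |R|=0.7200
|R(-2.12)|=1.1200 |R(-1.76)|=0.7600 |R(-1.27)|=0.2700
Bisect:
  x_lo=-2.5057 |R|=1.5057  x_hi=-0.3555 |R|=0.6445
  mid=-1.43060 |R|=0.43060 →hi
  mid=-1.96814 |R|=0.96814 →hi
  mid=-2.23690 |R|=1.23690 →lo
  mid=-2.10252 |R|=1.10252 →lo
  mid=-2.03533 |R|=1.03533 →lo
  mid=-2.00173 |R|=1.00173 →lo
  mid=-1.98494 |R|=0.98494 →hi
  mid=-1.99333 |R|=0.99333 →hi
  mid=-1.99753 |R|=0.99753 →hi
  ...
  [-2.00003,-1.99990] ⇒ x*=-2.0000
Stable set (-2.0000, 0).

left endpoint -2.0000.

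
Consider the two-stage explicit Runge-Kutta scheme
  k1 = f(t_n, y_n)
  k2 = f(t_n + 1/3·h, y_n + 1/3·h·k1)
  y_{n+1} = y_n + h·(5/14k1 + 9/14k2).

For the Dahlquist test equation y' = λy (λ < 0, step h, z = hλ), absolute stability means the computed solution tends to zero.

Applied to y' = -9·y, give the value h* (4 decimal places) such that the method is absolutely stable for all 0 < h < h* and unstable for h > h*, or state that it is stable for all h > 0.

(-4.6667,0); λ=-9 ⇒ h* = (14/3)/9 = 0.5185.

Test eqn y'=λy, z=hλ:
  k1=λy_n ⇒ h·k1=z·y_n;  k2=λ(1+1/3z)y_n ⇒ h·k2=z(1+1/3z)y_n
  y_{n+1}/y_n = 1 + 5/14z + 9/14z(1+1/3z) = 1 + z + 3/14z²
  ⇒ R(z) = 1 + z + 3/14z².

Find x<0 with |R(x)|<1.
x=-1.65: |R|=0.0666
R=1: x+3/14x²=0 ⇒ x=−14/3=-4.6667; min R=1−1/(4·3/14)=-0.1667>−1
Confirm numerically:
  x=-4.423: |R|=0.76906 <1
  x=-2.732: |R|=0.13261 <1
  x=-2.564: |R|=0.15527 <1
  x=-5.028: |R|=1.38931 >1
  x=-4.806: |R|=1.14349 >1
  x=-4.693: |R|=1.02648 >1
Interval (-4.6667, 0).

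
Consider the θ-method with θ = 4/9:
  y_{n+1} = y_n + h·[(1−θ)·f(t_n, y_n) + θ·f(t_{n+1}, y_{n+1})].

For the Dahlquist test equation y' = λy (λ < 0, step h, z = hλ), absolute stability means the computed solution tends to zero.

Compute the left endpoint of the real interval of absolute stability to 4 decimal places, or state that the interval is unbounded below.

z* = -18.0000.

With y'=λy (z=hλ):
  y_{n+1} = y_n + z·[5/9·y_n + 4/9·y_{n+1}] ⇒ (1 − 4/9z)y_{n+1} = (1 + 5/9z)y_n
  so R(z) = (1 + 5/9z)/(1 − 4/9z).

Find x<0 with |R(x)|<1.
x=-1.68: |R|=0.0382
R=−1: 1+5/9x = −1+4/9x ⇒ -1/9x=2 ⇒ x=2/(-1/9)=-18.0000
Confirm numerically:
  x=-13.040: |R|=0.91890 <1
  x=-10.628: |R|=0.85689 <1
  x=-7.719: |R|=0.74218 <1
  x=-18.291: |R|=1.00354 >1
  x=-18.285: |R|=1.00347 >1
  x=-18.193: |R|=1.00236 >1
Interval (-18.0000, 0).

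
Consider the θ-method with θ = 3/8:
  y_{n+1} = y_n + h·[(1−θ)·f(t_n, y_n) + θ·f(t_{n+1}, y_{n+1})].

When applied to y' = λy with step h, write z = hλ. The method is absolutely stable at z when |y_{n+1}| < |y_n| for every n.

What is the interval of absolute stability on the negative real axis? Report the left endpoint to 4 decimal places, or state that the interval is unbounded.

With y'=λy (z=hλ):
  y_{n+1} = y_n + z·[5/8·y_n + 3/8·y_{n+1}] ⇒ (1 − 3/8z)y_{n+1} = (1 + 5/8z)y_n
  R(z) = (1 + 5/8z)/(1 − 3/8z).

Find x<0 with |R(x)|<1.
x=-0.44: |R|=0.6223
R=−1: 1+5/8x = −1+3/8x ⇒ -1/4x=2 ⇒ x=2/(-1/4)=-8.0000
Confirm numerically:
  x=-7.978: |R|=0.99862 <1
  x=-6.466: |R|=0.88802 <1
  x=-3.350: |R|=0.48476 <1
  x=-3.249: |R|=0.46459 <1
  x=-8.225: |R|=1.01377 >1
  x=-8.163: |R|=1.01003 >1
Stable set (-8.0000, 0).

(-8.0000, 0).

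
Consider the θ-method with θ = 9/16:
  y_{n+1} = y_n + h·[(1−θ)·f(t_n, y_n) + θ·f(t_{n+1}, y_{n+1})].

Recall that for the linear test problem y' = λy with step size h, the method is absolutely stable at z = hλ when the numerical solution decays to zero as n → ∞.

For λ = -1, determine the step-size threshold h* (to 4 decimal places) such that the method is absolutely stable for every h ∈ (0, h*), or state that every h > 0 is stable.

unbounded; (−∞, 0). Any h>0 works for λ=-1.

With y'=λy (z=hλ):
  y_{n+1} = y_n + z·[7/16·y_n + 9/16·y_{n+1}] ⇒ (1 − 9/16z)y_{n+1} = (1 + 7/16z)y_n
  R(z) = (1 + 7/16z)/(1 − 9/16z).

Need |R(x)|<1, x<0.
x=-0.46: |R|=0.6346
x=-2: |R|=0.0588
x=-10: |R|=0.5094
x=-100: |R|=0.7467
θ=9/16≥1/2 ⇒ |1+7/16x|<|1−9/16x| ∀x<0 ⇒ interval (−∞,0).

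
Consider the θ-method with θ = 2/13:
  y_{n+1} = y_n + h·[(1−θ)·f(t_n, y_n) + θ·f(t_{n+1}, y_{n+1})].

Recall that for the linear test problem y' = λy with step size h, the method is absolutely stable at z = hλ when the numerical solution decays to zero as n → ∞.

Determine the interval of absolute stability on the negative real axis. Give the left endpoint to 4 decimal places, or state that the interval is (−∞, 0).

(-2.8889, 0).

Test eqn y'=λy, z=hλ:
  y_{n+1} = y_n + z·[11/13·y_n + 2/13·y_{n+1}] ⇒ (1 − 2/13z)y_{n+1} = (1 + 11/13z)y_n
  Hence R(z) = (1 + 11/13z)/(1 − 2/13z).

Find x<0 with |R(x)|<1.
x=-0.84: |R|=0.2561
R=−1: 1+11/13x = −1+2/13x ⇒ -9/13x=2 ⇒ x=2/(-9/13)=-2.8889
Confirm numerically:
  x=-2.166: |R|=0.62462 <1
  x=-1.827: |R|=0.42614 <1
  x=-1.760: |R|=0.38499 <1
  x=-3.488: |R|=1.26992 >1
  x=-3.290: |R|=1.18437 >1
So |R|<1 on (-2.8889, 0).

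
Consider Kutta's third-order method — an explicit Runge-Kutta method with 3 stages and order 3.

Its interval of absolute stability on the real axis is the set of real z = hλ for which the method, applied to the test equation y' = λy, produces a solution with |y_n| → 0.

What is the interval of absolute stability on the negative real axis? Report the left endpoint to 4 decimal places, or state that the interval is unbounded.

With y'=λy (z=hλ):
  order 3, 3-stage ⇒ R(z)=1+z+z^2/2+z^3/6
  (e.g. R(-0.71)=0.48240, |R|=0.48240)

Boundary: |R(x)|=1, x<0.
x=-0.71: |R|=0.4824
|R(-2.76)|=1.4553 |R(-1.5)|=0.0625 |R(-0.98)|=0.3433
Bisect:
  x_lo=-3.1739 |R|=2.4659  x_hi=-0.3750 |R|=0.6865
  mid=-1.77444 |R|=0.13130 →hi
  mid=-2.47417 |R|=0.93768 →hi
  mid=-2.82403 |R|=1.59013 →lo
  mid=-2.64910 |R|=1.23868 →lo
  mid=-2.56163 |R|=1.08221 →lo
  mid=-2.51790 |R|=1.00849 →lo
  mid=-2.49603 |R|=0.97273 →hi
  ...
  [-2.51277,-2.51260] ⇒ x*=-2.5127
Interval (-2.5127, 0).

(-2.5127, 0).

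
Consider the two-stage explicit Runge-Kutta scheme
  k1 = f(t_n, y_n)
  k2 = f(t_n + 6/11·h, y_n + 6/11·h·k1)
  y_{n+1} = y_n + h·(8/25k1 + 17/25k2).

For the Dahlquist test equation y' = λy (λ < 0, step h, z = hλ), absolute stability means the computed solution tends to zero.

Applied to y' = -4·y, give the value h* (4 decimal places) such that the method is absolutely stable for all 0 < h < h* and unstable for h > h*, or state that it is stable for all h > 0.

On y'=λy, z=hλ:
  k1=λy_n ⇒ h·k1=z·y_n;  k2=λ(1+6/11z)y_n ⇒ h·k2=z(1+6/11z)y_n
  y_{n+1}/y_n = 1 + 8/25z + 17/25z(1+6/11z) = 1 + z + 102/275z²
  ⇒ R(z) = 1 + z + 102/275z².

Solve |R(x)|<1 on ℝ⁻.
x=-1.06: |R|=0.3568
R=1: x+102/275x²=0 ⇒ x=−275/102=-2.6961; min R=1−1/(4·102/275)=0.3260>−1
Confirm numerically:
  x=-2.643: |R|=0.94797 <1
  x=-2.047: |R|=0.50719 <1
  x=-1.973: |R|=0.47085 <1
  x=-1.623: |R|=0.35402 <1
  x=-2.967: |R|=1.29815 >1
  x=-2.942: |R|=1.26835 >1
  x=-2.863: |R|=1.17726 >1
So |R|<1 on (-2.6961, 0).

(-2.6961,0); λ=-4 ⇒ h* = (275/102)/4 = 0.6740.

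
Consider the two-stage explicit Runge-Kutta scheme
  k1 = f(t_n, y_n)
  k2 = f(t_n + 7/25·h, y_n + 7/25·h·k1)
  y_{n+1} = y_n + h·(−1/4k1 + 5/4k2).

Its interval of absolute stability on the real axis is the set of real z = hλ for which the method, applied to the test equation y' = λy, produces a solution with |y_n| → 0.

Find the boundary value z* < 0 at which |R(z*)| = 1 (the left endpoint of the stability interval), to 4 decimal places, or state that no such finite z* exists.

Test eqn y'=λy, z=hλ:
  k1=λy_n ⇒ h·k1=z·y_n;  k2=λ(1+7/25z)y_n ⇒ h·k2=z(1+7/25z)y_n
  y_{n+1}/y_n = 1 − 1/4z + 5/4z(1+7/25z) = 1 + z + 7/20z²
  Hence R(z) = 1 + z + 7/20z².

Boundary: |R(x)|=1, x<0.
x=-0.72: |R|=0.4614
R=1: x+7/20x²=0 ⇒ x=−20/7=-2.8571; min R=1−1/(4·7/20)=0.2857>−1
Confirm numerically:
  x=-2.451: |R|=0.65159 <1
  x=-1.608: |R|=0.29698 <1
  x=-1.601: |R|=0.29612 <1
  x=-1.518: |R|=0.28851 <1
  x=-3.450: |R|=1.71588 >1
  x=-3.356: |R|=1.58596 >1
  x=-3.171: |R|=1.34833 >1
Interval (-2.8571, 0).

left endpoint -2.8571.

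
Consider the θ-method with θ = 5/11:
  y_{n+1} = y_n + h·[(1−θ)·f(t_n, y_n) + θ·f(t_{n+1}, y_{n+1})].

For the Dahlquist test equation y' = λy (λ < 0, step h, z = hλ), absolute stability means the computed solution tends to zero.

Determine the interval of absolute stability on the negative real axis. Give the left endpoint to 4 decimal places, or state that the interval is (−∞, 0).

(-22.0000, 0).

With y'=λy (z=hλ):
  y_{n+1} = y_n + z·[6/11·y_n + 5/11·y_{n+1}] ⇒ (1 − 5/11z)y_{n+1} = (1 + 6/11z)y_n
  R(z) = (1 + 6/11z)/(1 − 5/11z).

Solve |R(x)|<1 on ℝ⁻.
x=-1.33: |R|=0.1711
R=−1: 1+6/11x = −1+5/11x ⇒ -1/11x=2 ⇒ x=2/(-1/11)=-22.0000
Confirm numerically:
  x=-21.314: |R|=0.99417 <1
  x=-17.688: |R|=0.95664 <1
  x=-13.498: |R|=0.89168 <1
  x=-22.579: |R|=1.00467 >1
  x=-22.479: |R|=1.00388 >1
  x=-22.235: |R|=1.00192 >1
So |R|<1 on (-22.0000, 0).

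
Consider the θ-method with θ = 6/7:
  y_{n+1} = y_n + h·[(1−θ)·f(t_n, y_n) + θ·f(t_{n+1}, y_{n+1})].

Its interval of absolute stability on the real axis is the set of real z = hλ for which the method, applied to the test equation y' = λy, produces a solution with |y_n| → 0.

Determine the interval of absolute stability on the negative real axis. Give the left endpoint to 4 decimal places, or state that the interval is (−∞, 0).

unbounded; (−∞, 0).

With y'=λy (z=hλ):
  y_{n+1} = y_n + z·[1/7·y_n + 6/7·y_{n+1}] ⇒ (1 − 6/7z)y_{n+1} = (1 + 1/7z)y_n
  ⇒ R(z) = (1 + 1/7z)/(1 − 6/7z).

Need |R(x)|<1, x<0.
x=-0.51: |R|=0.6451
x=-2: |R|=0.2632
x=-10: |R|=0.0448
x=-100: |R|=0.1532
θ=6/7≥1/2 ⇒ |1+1/7x|<|1−6/7x| ∀x<0 ⇒ stable on all of ℝ⁻.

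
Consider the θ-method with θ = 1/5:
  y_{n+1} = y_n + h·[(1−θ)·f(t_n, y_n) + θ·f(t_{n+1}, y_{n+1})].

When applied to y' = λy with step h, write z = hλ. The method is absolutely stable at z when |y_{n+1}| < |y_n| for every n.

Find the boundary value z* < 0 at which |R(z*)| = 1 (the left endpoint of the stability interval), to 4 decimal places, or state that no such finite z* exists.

Test eqn y'=λy, z=hλ:
  y_{n+1} = y_n + z·[4/5·y_n + 1/5·y_{n+1}] ⇒ (1 − 1/5z)y_{n+1} = (1 + 4/5z)y_n
  ⇒ R(z) = (1 + 4/5z)/(1 − 1/5z).

Need |R(x)|<1, x<0.
x=-0.99: |R|=0.1736
R=−1: 1+4/5x = −1+1/5x ⇒ -3/5x=2 ⇒ x=2/(-3/5)=-3.3333
Confirm numerically:
  x=-2.086: |R|=0.47192 <1
  x=-2.031: |R|=0.44432 <1
  x=-1.922: |R|=0.38833 <1
  x=-3.663: |R|=1.11416 >1
  x=-3.507: |R|=1.06124 >1
Stable set (-3.3333, 0).

left endpoint -3.3333.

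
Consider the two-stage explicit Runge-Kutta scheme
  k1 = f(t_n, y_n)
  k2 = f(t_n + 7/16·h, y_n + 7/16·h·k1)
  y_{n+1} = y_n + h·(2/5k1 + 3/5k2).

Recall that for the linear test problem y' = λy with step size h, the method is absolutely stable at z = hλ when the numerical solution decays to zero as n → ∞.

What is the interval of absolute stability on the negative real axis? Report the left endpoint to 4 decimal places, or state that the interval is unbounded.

Test eqn y'=λy, z=hλ:
  k1=λy_n ⇒ h·k1=z·y_n;  k2=λ(1+7/16z)y_n ⇒ h·k2=z(1+7/16z)y_n
  y_{n+1}/y_n = 1 + 2/5z + 3/5z(1+7/16z) = 1 + z + 21/80z²
  so R(z) = 1 + z + 21/80z².

Need |R(x)|<1, x<0.
x=-1.73: |R|=0.0556
R=1: x+21/80x²=0 ⇒ x=−80/21=-3.8095; min R=1−1/(4·21/80)=0.0476>−1
Confirm numerically:
  x=-3.654: |R|=0.85083 <1
  x=-3.523: |R|=0.73503 <1
  x=-1.577: |R|=0.07582 <1
  x=-4.097: |R|=1.30917 >1
  x=-3.895: |R|=1.08739 >1
Stable set (-3.8095, 0).

(-3.8095, 0).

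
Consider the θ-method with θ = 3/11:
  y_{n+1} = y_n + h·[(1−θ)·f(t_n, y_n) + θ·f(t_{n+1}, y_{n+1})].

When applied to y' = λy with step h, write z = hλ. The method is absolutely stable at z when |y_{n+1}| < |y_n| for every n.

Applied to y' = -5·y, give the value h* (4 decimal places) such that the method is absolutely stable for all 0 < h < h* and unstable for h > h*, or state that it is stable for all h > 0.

(-4.4000,0); λ=-5 ⇒ h* = (22/5)/5 = 0.8800.

Set f=λy, z=hλ:
  y_{n+1} = y_n + z·[8/11·y_n + 3/11·y_{n+1}] ⇒ (1 − 3/11z)y_{n+1} = (1 + 8/11z)y_n
  R(z) = (1 + 8/11z)/(1 − 3/11z).

Solve |R(x)|<1 on ℝ⁻.
x=-0.7: |R|=0.4122
R=−1: 1+8/11x = −1+3/11x ⇒ -5/11x=2 ⇒ x=2/(-5/11)=-4.4000
Confirm numerically:
  x=-3.842: |R|=0.87614 <1
  x=-3.687: |R|=0.83840 <1
  x=-2.560: |R|=0.50749 <1
  x=-1.973: |R|=0.28276 <1
  x=-4.663: |R|=1.05262 >1
  x=-4.569: |R|=1.03420 >1
Interval (-4.4000, 0).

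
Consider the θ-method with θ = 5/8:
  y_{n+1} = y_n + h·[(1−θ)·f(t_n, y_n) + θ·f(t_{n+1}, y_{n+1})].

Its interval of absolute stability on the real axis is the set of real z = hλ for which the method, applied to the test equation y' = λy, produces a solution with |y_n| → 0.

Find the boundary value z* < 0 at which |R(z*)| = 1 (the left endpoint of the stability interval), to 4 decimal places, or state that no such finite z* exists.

(−∞, 0) — no finite endpoint.

With y'=λy (z=hλ):
  y_{n+1} = y_n + z·[3/8·y_n + 5/8·y_{n+1}] ⇒ (1 − 5/8z)y_{n+1} = (1 + 3/8z)y_n
  R(z) = (1 + 3/8z)/(1 − 5/8z).

Boundary: |R(x)|=1, x<0.
x=-1.42: |R|=0.2477
x=-2: |R|=0.1111
x=-10: |R|=0.3793
x=-100: |R|=0.5748
θ=5/8≥1/2 ⇒ |1+3/8x|<|1−5/8x| ∀x<0 ⇒ interval (−∞,0).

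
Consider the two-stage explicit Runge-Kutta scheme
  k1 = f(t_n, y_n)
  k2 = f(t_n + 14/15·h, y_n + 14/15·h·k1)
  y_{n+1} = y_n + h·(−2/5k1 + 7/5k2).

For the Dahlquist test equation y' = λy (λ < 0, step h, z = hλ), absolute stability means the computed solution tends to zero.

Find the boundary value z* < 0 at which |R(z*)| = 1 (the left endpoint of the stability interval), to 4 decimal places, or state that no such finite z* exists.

With y'=λy (z=hλ):
  k1=λy_n ⇒ h·k1=z·y_n;  k2=λ(1+14/15z)y_n ⇒ h·k2=z(1+14/15z)y_n
  y_{n+1}/y_n = 1 − 2/5z + 7/5z(1+14/15z) = 1 + z + 98/75z²
  Hence R(z) = 1 + z + 98/75z².

Solve |R(x)|<1 on ℝ⁻.
x=-0.65: |R|=0.9021
R=1: x+98/75x²=0 ⇒ x=−75/98=-0.7653; min R=1−1/(4·98/75)=0.8087>−1
Confirm numerically:
  x=-0.686: |R|=0.92891 <1
  x=-0.457: |R|=0.81590 <1
  x=-0.310: |R|=0.81557 <1
  x=-1.237: |R|=1.76242 >1
  x=-1.176: |R|=1.63109 >1
So |R|<1 on (-0.7653, 0).

z* = -0.7653.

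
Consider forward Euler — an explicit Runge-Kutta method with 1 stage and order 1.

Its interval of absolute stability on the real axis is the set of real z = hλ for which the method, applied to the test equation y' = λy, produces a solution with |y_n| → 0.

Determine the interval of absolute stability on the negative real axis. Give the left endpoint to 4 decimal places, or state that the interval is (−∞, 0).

z∈(-2.0000,0).

Set f=λy, z=hλ:
  order 1, 1-stage ⇒ R(z)=1+z
  (e.g. R(-0.33)=0.67000, |R|=0.67000)

Find x<0 with |R(x)|<1.
x=-0.33: |R|=0.6700
|R(-2.22)|=1.2200 |R(-1.62)|=0.6200 |R(-0.93)|=0.0700
Bisect:
  x_lo=-2.4196 |R|=1.4196  x_hi=-0.2908 |R|=0.7092
  mid=-1.35520 |R|=0.35520 →hi
  mid=-1.88739 |R|=0.88739 →hi
  mid=-2.15348 |R|=1.15348 →lo
  mid=-2.02044 |R|=1.02044 →lo
  mid=-1.95391 |R|=0.95391 →hi
  mid=-1.98717 |R|=0.98717 →hi
  mid=-2.00380 |R|=1.00380 →lo
  mid=-1.99549 |R|=0.99549 →hi
  ...
  [-2.00004,-1.99991] ⇒ x*=-2.0000
Stable set (-2.0000, 0).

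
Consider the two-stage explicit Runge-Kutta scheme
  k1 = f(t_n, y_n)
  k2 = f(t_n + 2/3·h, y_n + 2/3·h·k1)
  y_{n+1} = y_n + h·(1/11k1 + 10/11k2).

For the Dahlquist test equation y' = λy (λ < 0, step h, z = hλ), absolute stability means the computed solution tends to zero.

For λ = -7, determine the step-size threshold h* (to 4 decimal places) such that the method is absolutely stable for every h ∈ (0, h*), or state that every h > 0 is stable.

(-1.6500,0); λ=-7 ⇒ h* = (33/20)/7 = 0.2357.

Test eqn y'=λy, z=hλ:
  k1=λy_n ⇒ h·k1=z·y_n;  k2=λ(1+2/3z)y_n ⇒ h·k2=z(1+2/3z)y_n
  y_{n+1}/y_n = 1 + 1/11z + 10/11z(1+2/3z) = 1 + z + 20/33z²
  R(z) = 1 + z + 20/33z².

Need |R(x)|<1, x<0.
x=-1.47: |R|=0.8396
R=1: x+20/33x²=0 ⇒ x=−33/20=-1.6500; min R=1−1/(4·20/33)=0.5875>−1
Confirm numerically:
  x=-1.622: |R|=0.97248 <1
  x=-1.383: |R|=0.77621 <1
  x=-0.793: |R|=0.58812 <1
  x=-1.742: |R|=1.09713 >1
  x=-1.716: |R|=1.06864 >1
Stable set (-1.6500, 0).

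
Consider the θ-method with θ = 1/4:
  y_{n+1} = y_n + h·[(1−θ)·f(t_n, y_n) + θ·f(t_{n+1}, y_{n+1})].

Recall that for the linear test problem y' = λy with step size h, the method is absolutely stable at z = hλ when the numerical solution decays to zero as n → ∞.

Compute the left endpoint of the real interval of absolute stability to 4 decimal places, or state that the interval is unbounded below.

Set f=λy, z=hλ:
  y_{n+1} = y_n + z·[3/4·y_n + 1/4·y_{n+1}] ⇒ (1 − 1/4z)y_{n+1} = (1 + 3/4z)y_n
  R(z) = (1 + 3/4z)/(1 − 1/4z).

Find x<0 with |R(x)|<1.
x=-1.19: |R|=0.0829
R=−1: 1+3/4x = −1+1/4x ⇒ -1/2x=2 ⇒ x=2/(-1/2)=-4.0000
Confirm numerically:
  x=-3.796: |R|=0.94767 <1
  x=-3.331: |R|=0.81749 <1
  x=-2.718: |R|=0.61834 <1
  x=-2.222: |R|=0.42848 <1
  x=-4.558: |R|=1.13040 >1
  x=-4.458: |R|=1.10830 >1
  x=-4.033: |R|=1.00822 >1
So |R|<1 on (-4.0000, 0).

z* = -4.0000.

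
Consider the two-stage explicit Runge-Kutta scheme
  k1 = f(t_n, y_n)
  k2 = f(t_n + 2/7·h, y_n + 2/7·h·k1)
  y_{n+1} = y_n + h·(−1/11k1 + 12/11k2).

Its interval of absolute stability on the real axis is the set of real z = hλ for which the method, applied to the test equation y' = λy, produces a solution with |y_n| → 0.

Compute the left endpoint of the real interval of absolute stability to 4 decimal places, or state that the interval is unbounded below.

z* = -3.2083.

Test eqn y'=λy, z=hλ:
  k1=λy_n ⇒ h·k1=z·y_n;  k2=λ(1+2/7z)y_n ⇒ h·k2=z(1+2/7z)y_n
  y_{n+1}/y_n = 1 − 1/11z + 12/11z(1+2/7z) = 1 + z + 24/77z²
  R(z) = 1 + z + 24/77z².

Solve |R(x)|<1 on ℝ⁻.
x=-1: |R|=0.3117
R=1: x+24/77x²=0 ⇒ x=−77/24=-3.2083; min R=1−1/(4·24/77)=0.1979>−1
Confirm numerically:
  x=-3.144: |R|=0.93696 <1
  x=-3.130: |R|=0.92358 <1
  x=-1.982: |R|=0.24241 <1
  x=-1.302: |R|=0.22638 <1
  x=-3.716: |R|=1.58800 >1
  x=-3.420: |R|=1.22563 >1
  x=-3.363: |R|=1.16212 >1
Stable set (-3.2083, 0).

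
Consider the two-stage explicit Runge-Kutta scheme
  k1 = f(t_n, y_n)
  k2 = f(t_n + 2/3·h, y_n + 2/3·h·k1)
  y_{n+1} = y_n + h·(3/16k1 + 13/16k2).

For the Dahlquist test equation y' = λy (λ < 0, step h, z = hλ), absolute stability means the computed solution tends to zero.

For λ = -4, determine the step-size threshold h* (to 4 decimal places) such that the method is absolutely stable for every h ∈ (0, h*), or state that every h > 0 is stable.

With y'=λy (z=hλ):
  k1=λy_n ⇒ h·k1=z·y_n;  k2=λ(1+2/3z)y_n ⇒ h·k2=z(1+2/3z)y_n
  y_{n+1}/y_n = 1 + 3/16z + 13/16z(1+2/3z) = 1 + z + 13/24z²
  ⇒ R(z) = 1 + z + 13/24z².

Need |R(x)|<1, x<0.
x=-0.86: |R|=0.5406
R=1: x+13/24x²=0 ⇒ x=−24/13=-1.8462; min R=1−1/(4·13/24)=0.5385>−1
Confirm numerically:
  x=-1.715: |R|=0.87816 <1
  x=-1.595: |R|=0.78301 <1
  x=-1.089: |R|=0.55337 <1
  x=-1.960: |R|=1.12087 >1
  x=-1.912: |R|=1.06819 >1
So |R|<1 on (-1.8462, 0).

(-1.8462,0); λ=-4 ⇒ h* = (24/13)/4 = 0.4615.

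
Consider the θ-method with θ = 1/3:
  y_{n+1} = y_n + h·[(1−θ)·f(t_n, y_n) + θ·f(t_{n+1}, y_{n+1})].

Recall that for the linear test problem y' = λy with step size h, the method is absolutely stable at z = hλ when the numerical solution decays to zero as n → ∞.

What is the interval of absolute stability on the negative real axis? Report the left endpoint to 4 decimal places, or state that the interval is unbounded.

(-6.0000, 0).

With y'=λy (z=hλ):
  y_{n+1} = y_n + z·[2/3·y_n + 1/3·y_{n+1}] ⇒ (1 − 1/3z)y_{n+1} = (1 + 2/3z)y_n
  R(z) = (1 + 2/3z)/(1 − 1/3z).

Boundary: |R(x)|=1, x<0.
x=-1.19: |R|=0.1480
R=−1: 1+2/3x = −1+1/3x ⇒ -1/3x=2 ⇒ x=2/(-1/3)=-6.0000
Confirm numerically:
  x=-5.056: |R|=0.88282 <1
  x=-4.698: |R|=0.83087 <1
  x=-2.425: |R|=0.34101 <1
  x=-6.475: |R|=1.05013 >1
  x=-6.086: |R|=1.00947 >1
Stable set (-6.0000, 0).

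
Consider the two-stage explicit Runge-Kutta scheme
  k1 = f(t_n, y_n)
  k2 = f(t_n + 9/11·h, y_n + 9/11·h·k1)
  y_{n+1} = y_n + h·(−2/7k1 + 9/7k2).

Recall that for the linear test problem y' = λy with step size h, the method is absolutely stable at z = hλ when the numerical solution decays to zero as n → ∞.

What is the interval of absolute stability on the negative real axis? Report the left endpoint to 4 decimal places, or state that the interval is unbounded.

(-0.9506, 0).

With y'=λy (z=hλ):
  k1=λy_n ⇒ h·k1=z·y_n;  k2=λ(1+9/11z)y_n ⇒ h·k2=z(1+9/11z)y_n
  y_{n+1}/y_n = 1 − 2/7z + 9/7z(1+9/11z) = 1 + z + 81/77z²
  R(z) = 1 + z + 81/77z².

Find x<0 with |R(x)|<1.
x=-1.47: |R|=1.8032
R=1: x+81/77x²=0 ⇒ x=−77/81=-0.9506; min R=1−1/(4·81/77)=0.7623>−1
Confirm numerically:
  x=-0.762: |R|=0.84881 <1
  x=-0.719: |R|=0.82482 <1
  x=-0.489: |R|=0.76254 <1
  x=-1.396: |R|=1.65405 >1
  x=-1.164: |R|=1.26128 >1
So |R|<1 on (-0.9506, 0).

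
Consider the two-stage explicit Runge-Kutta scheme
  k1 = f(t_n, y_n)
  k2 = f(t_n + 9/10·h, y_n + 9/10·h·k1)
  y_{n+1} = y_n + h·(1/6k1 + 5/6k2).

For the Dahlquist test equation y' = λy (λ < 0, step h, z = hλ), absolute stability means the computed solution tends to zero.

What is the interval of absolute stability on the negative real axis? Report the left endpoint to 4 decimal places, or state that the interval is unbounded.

Test eqn y'=λy, z=hλ:
  k1=λy_n ⇒ h·k1=z·y_n;  k2=λ(1+9/10z)y_n ⇒ h·k2=z(1+9/10z)y_n
  y_{n+1}/y_n = 1 + 1/6z + 5/6z(1+9/10z) = 1 + z + 3/4z²
  so R(z) = 1 + z + 3/4z².

Need |R(x)|<1, x<0.
x=-1.53: |R|=1.2257
R=1: x+3/4x²=0 ⇒ x=−4/3=-1.3333; min R=1−1/(4·3/4)=0.6667>−1
Confirm numerically:
  x=-0.935: |R|=0.72067 <1
  x=-0.863: |R|=0.69558 <1
  x=-0.802: |R|=0.68040 <1
  x=-0.651: |R|=0.66685 <1
  x=-1.617: |R|=1.34402 >1
  x=-1.386: |R|=1.05475 >1
So |R|<1 on (-1.3333, 0).

z∈(-1.3333,0).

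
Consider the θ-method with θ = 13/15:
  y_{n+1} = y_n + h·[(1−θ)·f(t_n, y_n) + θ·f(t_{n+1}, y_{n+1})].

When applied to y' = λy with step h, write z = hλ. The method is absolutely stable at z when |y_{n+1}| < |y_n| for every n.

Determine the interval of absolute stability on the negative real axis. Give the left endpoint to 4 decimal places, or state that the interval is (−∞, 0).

(−∞, 0) — no finite endpoint.

With y'=λy (z=hλ):
  y_{n+1} = y_n + z·[2/15·y_n + 13/15·y_{n+1}] ⇒ (1 − 13/15z)y_{n+1} = (1 + 2/15z)y_n
  ⇒ R(z) = (1 + 2/15z)/(1 − 13/15z).

Solve |R(x)|<1 on ℝ⁻.
x=-1.67: |R|=0.3176
x=-2: |R|=0.2683
x=-10: |R|=0.0345
x=-100: |R|=0.1407
θ=13/15≥1/2 ⇒ |1+2/15x|<|1−13/15x| ∀x<0 ⇒ interval (−∞,0).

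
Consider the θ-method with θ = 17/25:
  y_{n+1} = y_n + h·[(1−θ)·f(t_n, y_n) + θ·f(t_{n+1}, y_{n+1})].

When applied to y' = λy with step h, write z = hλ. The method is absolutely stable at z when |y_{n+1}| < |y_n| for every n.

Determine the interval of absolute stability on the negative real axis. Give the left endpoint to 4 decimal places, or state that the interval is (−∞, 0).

unbounded; (−∞, 0).

With y'=λy (z=hλ):
  y_{n+1} = y_n + z·[8/25·y_n + 17/25·y_{n+1}] ⇒ (1 − 17/25z)y_{n+1} = (1 + 8/25z)y_n
  ⇒ R(z) = (1 + 8/25z)/(1 − 17/25z).

Solve |R(x)|<1 on ℝ⁻.
x=-1.78: |R|=0.1947
x=-2: |R|=0.1525
x=-10: |R|=0.2821
x=-100: |R|=0.4493
θ=17/25≥1/2 ⇒ |1+8/25x|<|1−17/25x| ∀x<0 ⇒ unbounded interval.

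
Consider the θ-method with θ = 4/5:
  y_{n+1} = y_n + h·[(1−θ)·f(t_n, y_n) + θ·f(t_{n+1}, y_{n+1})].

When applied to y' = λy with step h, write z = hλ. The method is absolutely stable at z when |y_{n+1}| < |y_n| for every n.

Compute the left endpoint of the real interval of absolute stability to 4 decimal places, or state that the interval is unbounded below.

interval (−∞, 0).

With y'=λy (z=hλ):
  y_{n+1} = y_n + z·[1/5·y_n + 4/5·y_{n+1}] ⇒ (1 − 4/5z)y_{n+1} = (1 + 1/5z)y_n
  so R(z) = (1 + 1/5z)/(1 − 4/5z).

Boundary: |R(x)|=1, x<0.
x=-1.15: |R|=0.4010
x=-2: |R|=0.2308
x=-10: |R|=0.1111
x=-100: |R|=0.2346
θ=4/5≥1/2 ⇒ |1+1/5x|<|1−4/5x| ∀x<0 ⇒ interval (−∞,0).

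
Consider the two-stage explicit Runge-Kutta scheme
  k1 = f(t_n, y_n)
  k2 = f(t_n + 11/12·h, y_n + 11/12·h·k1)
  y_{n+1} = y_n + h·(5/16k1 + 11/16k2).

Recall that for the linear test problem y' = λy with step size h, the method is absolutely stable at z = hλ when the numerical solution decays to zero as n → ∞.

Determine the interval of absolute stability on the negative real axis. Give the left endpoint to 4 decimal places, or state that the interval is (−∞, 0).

Set f=λy, z=hλ:
  k1=λy_n ⇒ h·k1=z·y_n;  k2=λ(1+11/12z)y_n ⇒ h·k2=z(1+11/12z)y_n
  y_{n+1}/y_n = 1 + 5/16z + 11/16z(1+11/12z) = 1 + z + 121/192z²
  R(z) = 1 + z + 121/192z².

Find x<0 with |R(x)|<1.
x=-0.97: |R|=0.6230
R=1: x+121/192x²=0 ⇒ x=−192/121=-1.5868; min R=1−1/(4·121/192)=0.6033>−1
Confirm numerically:
  x=-1.387: |R|=0.82538 <1
  x=-1.051: |R|=0.64513 <1
  x=-0.740: |R|=0.60510 <1
  x=-0.710: |R|=0.60769 <1
  x=-1.824: |R|=1.27269 >1
  x=-1.739: |R|=1.16683 >1
Stable set (-1.5868, 0).

(-1.5868, 0).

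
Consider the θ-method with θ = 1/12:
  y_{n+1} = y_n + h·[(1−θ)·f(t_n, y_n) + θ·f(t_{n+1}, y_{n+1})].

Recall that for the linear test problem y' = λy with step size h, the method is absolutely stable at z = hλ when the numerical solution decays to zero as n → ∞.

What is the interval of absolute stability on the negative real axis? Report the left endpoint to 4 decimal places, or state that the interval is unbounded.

z∈(-2.4000,0).

On y'=λy, z=hλ:
  y_{n+1} = y_n + z·[11/12·y_n + 1/12·y_{n+1}] ⇒ (1 − 1/12z)y_{n+1} = (1 + 11/12z)y_n
  R(z) = (1 + 11/12z)/(1 − 1/12z).

Need |R(x)|<1, x<0.
x=-0.64: |R|=0.3924
R=−1: 1+11/12x = −1+1/12x ⇒ -5/6x=2 ⇒ x=2/(-5/6)=-2.4000
Confirm numerically:
  x=-2.057: |R|=0.75599 <1
  x=-1.976: |R|=0.69662 <1
  x=-1.221: |R|=0.10824 <1
  x=-2.785: |R|=1.26040 >1
  x=-2.487: |R|=1.06005 >1
So |R|<1 on (-2.4000, 0).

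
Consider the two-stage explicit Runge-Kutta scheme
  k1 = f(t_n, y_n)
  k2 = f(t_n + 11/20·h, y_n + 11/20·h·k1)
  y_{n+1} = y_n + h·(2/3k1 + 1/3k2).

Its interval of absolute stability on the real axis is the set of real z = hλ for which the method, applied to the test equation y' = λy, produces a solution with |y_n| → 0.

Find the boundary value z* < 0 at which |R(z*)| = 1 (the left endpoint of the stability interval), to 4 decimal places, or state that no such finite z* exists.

Test eqn y'=λy, z=hλ:
  k1=λy_n ⇒ h·k1=z·y_n;  k2=λ(1+11/20z)y_n ⇒ h·k2=z(1+11/20z)y_n
  y_{n+1}/y_n = 1 + 2/3z + 1/3z(1+11/20z) = 1 + z + 11/60z²
  so R(z) = 1 + z + 11/60z².

Need |R(x)|<1, x<0.
x=-1.62: |R|=0.1389
R=1: x+11/60x²=0 ⇒ x=−60/11=-5.4545; min R=1−1/(4·11/60)=-0.3636>−1
Confirm numerically:
  x=-5.146: |R|=0.70891 <1
  x=-4.485: |R|=0.20279 <1
  x=-2.752: |R|=0.36352 <1
  x=-5.786: |R|=1.35160 >1
  x=-5.713: |R|=1.27070 >1
Stable set (-5.4545, 0).

z* = -5.4545.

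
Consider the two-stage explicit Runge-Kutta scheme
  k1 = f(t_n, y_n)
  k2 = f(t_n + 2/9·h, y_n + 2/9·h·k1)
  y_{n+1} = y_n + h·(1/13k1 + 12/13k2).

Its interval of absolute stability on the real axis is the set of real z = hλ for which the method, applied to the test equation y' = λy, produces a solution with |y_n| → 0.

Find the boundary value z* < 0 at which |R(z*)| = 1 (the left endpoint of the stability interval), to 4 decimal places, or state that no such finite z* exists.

With y'=λy (z=hλ):
  k1=λy_n ⇒ h·k1=z·y_n;  k2=λ(1+2/9z)y_n ⇒ h·k2=z(1+2/9z)y_n
  y_{n+1}/y_n = 1 + 1/13z + 12/13z(1+2/9z) = 1 + z + 8/39z²
  so R(z) = 1 + z + 8/39z².

Solve |R(x)|<1 on ℝ⁻.
x=-0.72: |R|=0.3863
R=1: x+8/39x²=0 ⇒ x=−39/8=-4.8750; min R=1−1/(4·8/39)=-0.2188>−1
Confirm numerically:
  x=-4.290: |R|=0.48520 <1
  x=-2.702: |R|=0.20440 <1
  x=-2.013: |R|=0.18179 <1
  x=-1.994: |R|=0.17840 <1
  x=-5.454: |R|=1.64777 >1
  x=-5.381: |R|=1.55852 >1
  x=-5.263: |R|=1.41888 >1
Stable set (-4.8750, 0).

left endpoint -4.8750.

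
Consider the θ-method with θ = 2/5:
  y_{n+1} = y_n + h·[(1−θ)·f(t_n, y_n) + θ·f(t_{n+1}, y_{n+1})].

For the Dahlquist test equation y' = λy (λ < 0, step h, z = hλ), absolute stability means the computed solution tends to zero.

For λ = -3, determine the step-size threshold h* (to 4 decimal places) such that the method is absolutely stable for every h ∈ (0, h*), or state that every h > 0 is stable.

(-10.0000,0); λ=-3 ⇒ h* = (10)/3 = 3.3333.

Set f=λy, z=hλ:
  y_{n+1} = y_n + z·[3/5·y_n + 2/5·y_{n+1}] ⇒ (1 − 2/5z)y_{n+1} = (1 + 3/5z)y_n
  Hence R(z) = (1 + 3/5z)/(1 − 2/5z).

Find x<0 with |R(x)|<1.
x=-0.56: |R|=0.5425
R=−1: 1+3/5x = −1+2/5x ⇒ -1/5x=2 ⇒ x=2/(-1/5)=-10.0000
Confirm numerically:
  x=-7.987: |R|=0.90402 <1
  x=-6.058: |R|=0.76969 <1
  x=-4.409: |R|=0.59538 <1
  x=-10.423: |R|=1.01637 >1
  x=-10.189: |R|=1.00745 >1
So |R|<1 on (-10.0000, 0).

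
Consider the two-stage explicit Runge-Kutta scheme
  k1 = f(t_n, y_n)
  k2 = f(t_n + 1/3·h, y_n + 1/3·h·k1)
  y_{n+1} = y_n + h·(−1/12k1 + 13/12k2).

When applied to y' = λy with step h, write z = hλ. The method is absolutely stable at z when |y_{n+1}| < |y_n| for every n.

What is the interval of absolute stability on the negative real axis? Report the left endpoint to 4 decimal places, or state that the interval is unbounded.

(-2.7692, 0).

On y'=λy, z=hλ:
  k1=λy_n ⇒ h·k1=z·y_n;  k2=λ(1+1/3z)y_n ⇒ h·k2=z(1+1/3z)y_n
  y_{n+1}/y_n = 1 − 1/12z + 13/12z(1+1/3z) = 1 + z + 13/36z²
  so R(z) = 1 + z + 13/36z².

Need |R(x)|<1, x<0.
x=-0.54: |R|=0.5653
R=1: x+13/36x²=0 ⇒ x=−36/13=-2.7692; min R=1−1/(4·13/36)=0.3077>−1
Confirm numerically:
  x=-2.160: |R|=0.52480 <1
  x=-2.109: |R|=0.49718 <1
  x=-1.809: |R|=0.37273 <1
  x=-1.668: |R|=0.33669 <1
  x=-3.106: |R|=1.37772 >1
  x=-2.964: |R|=1.20847 >1
  x=-2.911: |R|=1.14903 >1
Stable set (-2.7692, 0).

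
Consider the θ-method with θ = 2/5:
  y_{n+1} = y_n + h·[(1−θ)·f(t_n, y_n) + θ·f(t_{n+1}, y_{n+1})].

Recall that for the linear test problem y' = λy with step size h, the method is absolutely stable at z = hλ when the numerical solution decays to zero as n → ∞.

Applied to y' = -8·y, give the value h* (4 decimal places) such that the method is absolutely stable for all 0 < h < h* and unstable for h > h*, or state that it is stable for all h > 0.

Set f=λy, z=hλ:
  y_{n+1} = y_n + z·[3/5·y_n + 2/5·y_{n+1}] ⇒ (1 − 2/5z)y_{n+1} = (1 + 3/5z)y_n
  R(z) = (1 + 3/5z)/(1 − 2/5z).

Boundary: |R(x)|=1, x<0.
x=-0.94: |R|=0.3169
R=−1: 1+3/5x = −1+2/5x ⇒ -1/5x=2 ⇒ x=2/(-1/5)=-10.0000
Confirm numerically:
  x=-9.458: |R|=0.97734 <1
  x=-9.364: |R|=0.97320 <1
  x=-4.804: |R|=0.64430 <1
  x=-4.129: |R|=0.55717 <1
  x=-10.523: |R|=1.02008 >1
  x=-10.512: |R|=1.01967 >1
  x=-10.089: |R|=1.00353 >1
Interval (-10.0000, 0).

(-10.0000,0); λ=-8 ⇒ h* = (10)/8 = 1.2500.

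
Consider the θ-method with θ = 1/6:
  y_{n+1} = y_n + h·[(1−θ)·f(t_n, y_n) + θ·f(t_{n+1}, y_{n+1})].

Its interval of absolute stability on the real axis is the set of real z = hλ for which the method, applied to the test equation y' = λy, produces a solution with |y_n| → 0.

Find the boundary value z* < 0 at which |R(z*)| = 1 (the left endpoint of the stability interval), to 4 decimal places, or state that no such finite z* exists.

Test eqn y'=λy, z=hλ:
  y_{n+1} = y_n + z·[5/6·y_n + 1/6·y_{n+1}] ⇒ (1 − 1/6z)y_{n+1} = (1 + 5/6z)y_n
  ⇒ R(z) = (1 + 5/6z)/(1 − 1/6z).

Solve |R(x)|<1 on ℝ⁻.
x=-0.86: |R|=0.2478
R=−1: 1+5/6x = −1+1/6x ⇒ -2/3x=2 ⇒ x=2/(-2/3)=-3.0000
Confirm numerically:
  x=-2.487: |R|=0.75822 <1
  x=-2.480: |R|=0.75472 <1
  x=-1.886: |R|=0.43495 <1
  x=-1.209: |R|=0.00624 <1
  x=-3.279: |R|=1.12027 >1
  x=-3.132: |R|=1.05782 >1
Interval (-3.0000, 0).

z* = -3.0000.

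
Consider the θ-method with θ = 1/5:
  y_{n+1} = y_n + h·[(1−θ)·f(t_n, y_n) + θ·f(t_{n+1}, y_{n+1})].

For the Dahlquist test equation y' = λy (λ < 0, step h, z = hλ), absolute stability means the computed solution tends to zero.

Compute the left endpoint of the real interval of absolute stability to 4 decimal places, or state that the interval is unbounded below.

left endpoint -3.3333.

On y'=λy, z=hλ:
  y_{n+1} = y_n + z·[4/5·y_n + 1/5·y_{n+1}] ⇒ (1 − 1/5z)y_{n+1} = (1 + 4/5z)y_n
  so R(z) = (1 + 4/5z)/(1 − 1/5z).

Need |R(x)|<1, x<0.
x=-1.44: |R|=0.1180
R=−1: 1+4/5x = −1+1/5x ⇒ -3/5x=2 ⇒ x=2/(-3/5)=-3.3333
Confirm numerically:
  x=-2.678: |R|=0.74394 <1
  x=-2.445: |R|=0.64204 <1
  x=-1.876: |R|=0.36417 <1
  x=-3.779: |R|=1.15230 >1
  x=-3.515: |R|=1.06400 >1
  x=-3.471: |R|=1.04875 >1
Interval (-3.3333, 0).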